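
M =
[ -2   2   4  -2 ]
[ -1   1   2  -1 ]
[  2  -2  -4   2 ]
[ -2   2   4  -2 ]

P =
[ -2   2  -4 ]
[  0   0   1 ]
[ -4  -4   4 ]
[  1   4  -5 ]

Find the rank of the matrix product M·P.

1

First compute MP:
[[-14, -28,  36],
 [ -7, -14,  18],
 [ 14,  28, -36],
 [-14, -28,  36]]
Now row reduce the product.
R2 ← R2 − (1/2)·R1: [0, 0, 0]
R3 ← R3 + R1: [0, 0, 0]
R4 ← R4 − R1: [0, 0, 0]
1 nonzero row, so rank(MP) = 1.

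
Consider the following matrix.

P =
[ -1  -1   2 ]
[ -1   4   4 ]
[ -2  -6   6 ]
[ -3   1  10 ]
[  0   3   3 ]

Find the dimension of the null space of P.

Row reduce to echelon form.
R2 ← R2 − R1: [0, 5, 2]
R3 ← R3 − (2)·R1: [0, -4, 2]
R4 ← R4 − (3)·R1: [0, 4, 4]
R3 ← R3 + (4/5)·R2: [0, 0, 18/5]
R4 ← R4 − (4/5)·R2: [0, 0, 12/5]
R5 ← R5 − (3/5)·R2: [0, 0, 9/5]
R4 ← R4 − (2/3)·R3: [0, 0, 0]
R5 ← R5 − (1/2)·R3: [0, 0, 0]
3 nonzero rows, so rank(P) = 3.
P has 3 columns; by rank–nullity, nullity = 3 − 3 = 0.

0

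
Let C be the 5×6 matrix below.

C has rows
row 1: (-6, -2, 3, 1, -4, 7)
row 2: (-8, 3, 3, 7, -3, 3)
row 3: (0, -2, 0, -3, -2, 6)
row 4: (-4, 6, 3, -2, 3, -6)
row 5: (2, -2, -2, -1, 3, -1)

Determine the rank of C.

5

Row reduce to echelon form.
R2 ← R2 − (4/3)·R1: [0, 17/3, -1, 17/3, 7/3, -19/3]
R4 ← R4 − (2/3)·R1: [0, 22/3, 1, -8/3, 17/3, -32/3]
R5 ← R5 + (1/3)·R1: [0, -8/3, -1, -2/3, 5/3, 4/3]
R3 ← R3 + (6/17)·R2: [0, 0, -6/17, -1, -20/17, 64/17]
R4 ← R4 − (22/17)·R2: [0, 0, 39/17, -10, 45/17, -42/17]
R5 ← R5 + (8/17)·R2: [0, 0, -25/17, 2, 47/17, -28/17]
R4 ← R4 + (13/2)·R3: [0, 0, 0, -33/2, -5, 22]
R5 ← R5 − (25/6)·R3: [0, 0, 0, 37/6, 23/3, -52/3]
R5 ← R5 + (37/99)·R4: [0, 0, 0, 0, 574/99, -82/9]
Echelon form has 5 nonzero rows, so rank(C) = 5.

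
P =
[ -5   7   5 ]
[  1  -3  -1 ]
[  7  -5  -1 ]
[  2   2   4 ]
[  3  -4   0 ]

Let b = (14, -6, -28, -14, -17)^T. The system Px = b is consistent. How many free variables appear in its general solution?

0

Row reduce the augmented matrix [P | b].
R2 ← R2 + (1/5)·R1: [0, -8/5, 0, -16/5]
R3 ← R3 + (7/5)·R1: [0, 24/5, 6, -42/5]
R4 ← R4 + (2/5)·R1: [0, 24/5, 6, -42/5]
R5 ← R5 + (3/5)·R1: [0, 1/5, 3, -43/5]
R3 ← R3 + (3)·R2: [0, 0, 6, -18]
R4 ← R4 + (3)·R2: [0, 0, 6, -18]
R5 ← R5 + (1/8)·R2: [0, 0, 3, -9]
R4 ← R4 − R3: [0, 0, 0, 0]
R5 ← R5 − (1/2)·R3: [0, 0, 0, 0]
The echelon form has 3 nonzero rows, and every pivot lies in the first 3 columns, so rank(P) = rank([P|b]) = 3.
The system is consistent.
Free variables = (unknowns) − (rank) = 3 − 3 = 0.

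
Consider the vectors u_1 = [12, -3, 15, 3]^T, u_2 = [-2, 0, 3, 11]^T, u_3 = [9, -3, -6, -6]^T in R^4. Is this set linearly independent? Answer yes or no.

Form the matrix with these vectors as rows and row reduce.
R2 ← R2 + (1/6)·R1: [0, -1/2, 11/2, 23/2]
R3 ← R3 − (3/4)·R1: [0, -3/4, -69/4, -33/4]
R3 ← R3 − (3/2)·R2: [0, 0, -51/2, -51/2]
3 nonzero rows, so the 3 vectors span a space of dimension 3.
Since 3 = 3, the vectors are linearly independent.

yes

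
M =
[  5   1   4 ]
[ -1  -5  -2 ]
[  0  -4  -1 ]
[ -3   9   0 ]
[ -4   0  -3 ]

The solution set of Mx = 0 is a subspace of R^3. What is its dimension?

Row reduce to echelon form.
R2 ← R2 + (1/5)·R1: [0, -24/5, -6/5]
R4 ← R4 + (3/5)·R1: [0, 48/5, 12/5]
R5 ← R5 + (4/5)·R1: [0, 4/5, 1/5]
R3 ← R3 − (5/6)·R2: [0, 0, 0]
R4 ← R4 + (2)·R2: [0, 0, 0]
R5 ← R5 + (1/6)·R2: [0, 0, 0]
2 nonzero rows, so rank(M) = 2.
M has 3 columns; by rank–nullity, nullity = 3 − 2 = 1.

1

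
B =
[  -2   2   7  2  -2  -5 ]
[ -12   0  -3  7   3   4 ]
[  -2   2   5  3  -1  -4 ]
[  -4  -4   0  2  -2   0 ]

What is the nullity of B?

2

Row reduce to echelon form.
R2 ← R2 − (6)·R1: [0, -12, -45, -5, 15, 34]
R3 ← R3 − R1: [0, 0, -2, 1, 1, 1]
R4 ← R4 − (2)·R1: [0, -8, -14, -2, 2, 10]
R4 ← R4 − (2/3)·R2: [0, 0, 16, 4/3, -8, -38/3]
R4 ← R4 + (8)·R3: [0, 0, 0, 28/3, 0, -14/3]
4 nonzero rows, so rank(B) = 4.
B has 6 columns; by rank–nullity, nullity = 6 − 4 = 2.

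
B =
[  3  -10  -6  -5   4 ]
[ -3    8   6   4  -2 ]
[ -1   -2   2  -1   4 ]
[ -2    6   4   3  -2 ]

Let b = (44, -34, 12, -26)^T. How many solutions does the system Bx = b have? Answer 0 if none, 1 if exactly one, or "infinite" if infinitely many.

infinite

Row reduce the augmented matrix [B | b].
R2 ← R2 + R1: [0, -2, 0, -1, 2, 10]
R3 ← R3 + (1/3)·R1: [0, -16/3, 0, -8/3, 16/3, 80/3]
R4 ← R4 + (2/3)·R1: [0, -2/3, 0, -1/3, 2/3, 10/3]
R3 ← R3 − (8/3)·R2: [0, 0, 0, 0, 0, 0]
R4 ← R4 − (1/3)·R2: [0, 0, 0, 0, 0, 0]
The echelon form has 2 nonzero rows, and every pivot lies in the first 5 columns, so rank(B) = rank([B|b]) = 2.
The system is consistent.
rank = 2 < 5 unknowns, so there are infinitely many solutions.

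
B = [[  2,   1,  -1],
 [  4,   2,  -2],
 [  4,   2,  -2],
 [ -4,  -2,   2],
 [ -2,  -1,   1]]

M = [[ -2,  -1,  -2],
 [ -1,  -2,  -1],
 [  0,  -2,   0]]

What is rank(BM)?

1

First compute BM:
[[ -5,  -2,  -5],
 [-10,  -4, -10],
 [-10,  -4, -10],
 [ 10,   4,  10],
 [  5,   2,   5]]
Now row reduce the product.
R2 ← R2 − (2)·R1: [0, 0, 0]
R3 ← R3 − (2)·R1: [0, 0, 0]
R4 ← R4 + (2)·R1: [0, 0, 0]
R5 ← R5 + R1: [0, 0, 0]
1 nonzero row, so rank(BM) = 1.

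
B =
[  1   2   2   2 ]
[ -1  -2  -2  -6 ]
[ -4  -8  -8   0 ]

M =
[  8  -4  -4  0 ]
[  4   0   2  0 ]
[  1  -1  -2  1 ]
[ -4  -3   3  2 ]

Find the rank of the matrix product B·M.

2

First compute BM:
[[ 10, -12,   2,   6],
 [  6,  24, -14, -14],
 [-72,  24,  16,  -8]]
Now row reduce the product.
R2 ← R2 − (3/5)·R1: [0, 156/5, -76/5, -88/5]
R3 ← R3 + (36/5)·R1: [0, -312/5, 152/5, 176/5]
R3 ← R3 + (2)·R2: [0, 0, 0, 0]
2 nonzero rows, so rank(BM) = 2.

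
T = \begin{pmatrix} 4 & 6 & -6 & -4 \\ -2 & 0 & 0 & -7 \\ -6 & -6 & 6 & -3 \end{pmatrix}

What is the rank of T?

Row reduce to echelon form.
R2 ← R2 + (1/2)·R1: [0, 3, -3, -9]
R3 ← R3 + (3/2)·R1: [0, 3, -3, -9]
R3 ← R3 − R2: [0, 0, 0, 0]
Echelon form has 2 nonzero rows, so rank(T) = 2.

2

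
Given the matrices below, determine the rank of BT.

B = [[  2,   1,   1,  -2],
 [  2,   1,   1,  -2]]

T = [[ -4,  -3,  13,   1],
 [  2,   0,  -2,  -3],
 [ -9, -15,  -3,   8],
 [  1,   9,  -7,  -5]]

1

First compute BT:
[[-17, -39,  35,  17],
 [-17, -39,  35,  17]]
Now row reduce the product.
R2 ← R2 − R1: [0, 0, 0, 0]
1 nonzero row, so rank(BT) = 1.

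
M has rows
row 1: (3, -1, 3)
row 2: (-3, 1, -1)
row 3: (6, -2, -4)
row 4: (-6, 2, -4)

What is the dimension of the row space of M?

Row reduce to echelon form.
R2 ← R2 + R1: [0, 0, 2]
R3 ← R3 − (2)·R1: [0, 0, -10]
R4 ← R4 + (2)·R1: [0, 0, 2]
R3 ← R3 + (5)·R2: [0, 0, 0]
R4 ← R4 − R2: [0, 0, 0]
Echelon form has 2 nonzero rows, so rank(M) = 2.
The row space has dimension equal to the rank: 2.

2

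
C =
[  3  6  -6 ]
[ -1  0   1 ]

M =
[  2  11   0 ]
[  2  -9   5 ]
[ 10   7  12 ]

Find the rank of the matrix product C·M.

First compute CM:
[[-42, -63, -42],
 [  8,  -4,  12]]
Now row reduce the product.
R2 ← R2 + (4/21)·R1: [0, -16, 4]
2 nonzero rows, so rank(CM) = 2.

2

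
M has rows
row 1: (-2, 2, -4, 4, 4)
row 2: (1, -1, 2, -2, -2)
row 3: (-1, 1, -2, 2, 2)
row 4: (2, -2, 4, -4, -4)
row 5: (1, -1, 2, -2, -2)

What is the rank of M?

Row reduce to echelon form.
R2 ← R2 + (1/2)·R1: [0, 0, 0, 0, 0]
R3 ← R3 − (1/2)·R1: [0, 0, 0, 0, 0]
R4 ← R4 + R1: [0, 0, 0, 0, 0]
R5 ← R5 + (1/2)·R1: [0, 0, 0, 0, 0]
Echelon form has 1 nonzero row, so rank(M) = 1.

1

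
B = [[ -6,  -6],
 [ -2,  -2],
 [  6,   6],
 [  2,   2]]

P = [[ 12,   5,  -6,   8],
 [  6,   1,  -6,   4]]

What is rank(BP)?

1

First compute BP:
[[-108, -36,  72, -72],
 [-36, -12,  24, -24],
 [108,  36, -72,  72],
 [ 36,  12, -24,  24]]
Now row reduce the product.
R2 ← R2 − (1/3)·R1: [0, 0, 0, 0]
R3 ← R3 + R1: [0, 0, 0, 0]
R4 ← R4 + (1/3)·R1: [0, 0, 0, 0]
1 nonzero row, so rank(BP) = 1.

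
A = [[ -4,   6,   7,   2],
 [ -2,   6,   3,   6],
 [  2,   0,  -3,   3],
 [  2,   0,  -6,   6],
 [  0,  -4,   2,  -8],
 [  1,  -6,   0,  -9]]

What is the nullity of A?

Row reduce to echelon form.
R2 ← R2 − (1/2)·R1: [0, 3, -1/2, 5]
R3 ← R3 + (1/2)·R1: [0, 3, 1/2, 4]
R4 ← R4 + (1/2)·R1: [0, 3, -5/2, 7]
R6 ← R6 + (1/4)·R1: [0, -9/2, 7/4, -17/2]
R3 ← R3 − R2: [0, 0, 1, -1]
R4 ← R4 − R2: [0, 0, -2, 2]
R5 ← R5 + (4/3)·R2: [0, 0, 4/3, -4/3]
R6 ← R6 + (3/2)·R2: [0, 0, 1, -1]
R4 ← R4 + (2)·R3: [0, 0, 0, 0]
R5 ← R5 − (4/3)·R3: [0, 0, 0, 0]
R6 ← R6 − R3: [0, 0, 0, 0]
3 nonzero rows, so rank(A) = 3.
A has 4 columns; by rank–nullity, nullity = 4 − 3 = 1.

1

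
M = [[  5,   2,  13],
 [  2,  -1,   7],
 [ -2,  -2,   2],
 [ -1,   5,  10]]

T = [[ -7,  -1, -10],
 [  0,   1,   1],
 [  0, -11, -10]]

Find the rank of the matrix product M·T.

3

First compute MT:
[[-35, -146, -178],
 [-14, -80, -91],
 [ 14, -22,  -2],
 [  7, -104, -85]]
Now row reduce the product.
R2 ← R2 − (2/5)·R1: [0, -108/5, -99/5]
R3 ← R3 + (2/5)·R1: [0, -402/5, -366/5]
R4 ← R4 + (1/5)·R1: [0, -666/5, -603/5]
R3 ← R3 − (67/18)·R2: [0, 0, 1/2]
R4 ← R4 − (37/6)·R2: [0, 0, 3/2]
R4 ← R4 − (3)·R3: [0, 0, 0]
3 nonzero rows, so rank(MT) = 3.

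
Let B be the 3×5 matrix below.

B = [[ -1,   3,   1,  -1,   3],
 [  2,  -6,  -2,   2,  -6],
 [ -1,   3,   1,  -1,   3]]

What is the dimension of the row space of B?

1

Row reduce to echelon form.
R2 ← R2 + (2)·R1: [0, 0, 0, 0, 0]
R3 ← R3 − R1: [0, 0, 0, 0, 0]
Echelon form has 1 nonzero row, so rank(B) = 1.
The row space has dimension equal to the rank: 1.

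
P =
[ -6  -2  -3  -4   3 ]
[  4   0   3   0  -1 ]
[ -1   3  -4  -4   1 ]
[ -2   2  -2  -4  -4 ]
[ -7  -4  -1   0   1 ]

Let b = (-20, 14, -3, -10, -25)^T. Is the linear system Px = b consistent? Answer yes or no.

Row reduce the augmented matrix [P | b].
R2 ← R2 + (2/3)·R1: [0, -4/3, 1, -8/3, 1, 2/3]
R3 ← R3 − (1/6)·R1: [0, 10/3, -7/2, -10/3, 1/2, 1/3]
R4 ← R4 − (1/3)·R1: [0, 8/3, -1, -8/3, -5, -10/3]
R5 ← R5 − (7/6)·R1: [0, -5/3, 5/2, 14/3, -5/2, -5/3]
R3 ← R3 + (5/2)·R2: [0, 0, -1, -10, 3, 2]
R4 ← R4 + (2)·R2: [0, 0, 1, -8, -3, -2]
R5 ← R5 − (5/4)·R2: [0, 0, 5/4, 8, -15/4, -5/2]
R4 ← R4 + R3: [0, 0, 0, -18, 0, 0]
R5 ← R5 + (5/4)·R3: [0, 0, 0, -9/2, 0, 0]
R5 ← R5 − (1/4)·R4: [0, 0, 0, 0, 0, 0]
The echelon form has 4 nonzero rows, and every pivot lies in the first 5 columns, so rank(P) = rank([P|b]) = 4.
The system is consistent.

yes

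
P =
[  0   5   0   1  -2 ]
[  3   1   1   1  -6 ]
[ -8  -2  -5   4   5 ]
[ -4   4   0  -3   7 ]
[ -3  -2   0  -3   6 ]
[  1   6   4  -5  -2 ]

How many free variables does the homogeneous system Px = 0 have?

Row reduce to echelon form.
Swap R1 ↔ R2
R3 ← R3 + (8/3)·R1: [0, 2/3, -7/3, 20/3, -11]
R4 ← R4 + (4/3)·R1: [0, 16/3, 4/3, -5/3, -1]
R5 ← R5 + R1: [0, -1, 1, -2, 0]
R6 ← R6 − (1/3)·R1: [0, 17/3, 11/3, -16/3, 0]
R3 ← R3 − (2/15)·R2: [0, 0, -7/3, 98/15, -161/15]
R4 ← R4 − (16/15)·R2: [0, 0, 4/3, -41/15, 17/15]
R5 ← R5 + (1/5)·R2: [0, 0, 1, -9/5, -2/5]
R6 ← R6 − (17/15)·R2: [0, 0, 11/3, -97/15, 34/15]
R4 ← R4 + (4/7)·R3: [0, 0, 0, 1, -5]
R5 ← R5 + (3/7)·R3: [0, 0, 0, 1, -5]
R6 ← R6 + (11/7)·R3: [0, 0, 0, 19/5, -73/5]
R5 ← R5 − R4: [0, 0, 0, 0, 0]
R6 ← R6 − (19/5)·R4: [0, 0, 0, 0, 22/5]
Swap R5 ↔ R6
5 nonzero rows, so rank(P) = 5.
P has 5 columns; by rank–nullity, nullity = 5 − 5 = 0.

0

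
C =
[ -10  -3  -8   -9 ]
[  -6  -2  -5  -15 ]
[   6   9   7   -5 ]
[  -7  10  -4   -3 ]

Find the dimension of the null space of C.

Row reduce to echelon form.
R2 ← R2 − (3/5)·R1: [0, -1/5, -1/5, -48/5]
R3 ← R3 + (3/5)·R1: [0, 36/5, 11/5, -52/5]
R4 ← R4 − (7/10)·R1: [0, 121/10, 8/5, 33/10]
R3 ← R3 + (36)·R2: [0, 0, -5, -356]
R4 ← R4 + (121/2)·R2: [0, 0, -21/2, -1155/2]
R4 ← R4 − (21/10)·R3: [0, 0, 0, 1701/10]
4 nonzero rows, so rank(C) = 4.
C has 4 columns; by rank–nullity, nullity = 4 − 4 = 0.

0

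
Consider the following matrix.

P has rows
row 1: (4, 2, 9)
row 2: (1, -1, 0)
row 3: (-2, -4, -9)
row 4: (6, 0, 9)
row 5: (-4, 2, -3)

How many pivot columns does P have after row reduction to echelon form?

Row reduce to echelon form.
R2 ← R2 − (1/4)·R1: [0, -3/2, -9/4]
R3 ← R3 + (1/2)·R1: [0, -3, -9/2]
R4 ← R4 − (3/2)·R1: [0, -3, -9/2]
R5 ← R5 + R1: [0, 4, 6]
R3 ← R3 − (2)·R2: [0, 0, 0]
R4 ← R4 − (2)·R2: [0, 0, 0]
R5 ← R5 + (8/3)·R2: [0, 0, 0]
Echelon form has 2 nonzero rows, so rank(P) = 2.
Each nonzero row contributes one pivot column: 2 pivot columns.

2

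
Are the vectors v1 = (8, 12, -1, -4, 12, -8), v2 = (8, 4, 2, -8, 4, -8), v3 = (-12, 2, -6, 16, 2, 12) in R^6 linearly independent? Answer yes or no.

Form the matrix with these vectors as rows and row reduce.
R2 ← R2 − R1: [0, -8, 3, -4, -8, 0]
R3 ← R3 + (3/2)·R1: [0, 20, -15/2, 10, 20, 0]
R3 ← R3 + (5/2)·R2: [0, 0, 0, 0, 0, 0]
2 nonzero rows, so the 3 vectors span a space of dimension 2.
Since 2 < 3, the vectors are linearly dependent.

no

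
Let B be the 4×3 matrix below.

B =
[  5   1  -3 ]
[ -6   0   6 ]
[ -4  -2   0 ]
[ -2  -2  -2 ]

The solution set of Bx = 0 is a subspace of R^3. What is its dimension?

Row reduce to echelon form.
R2 ← R2 + (6/5)·R1: [0, 6/5, 12/5]
R3 ← R3 + (4/5)·R1: [0, -6/5, -12/5]
R4 ← R4 + (2/5)·R1: [0, -8/5, -16/5]
R3 ← R3 + R2: [0, 0, 0]
R4 ← R4 + (4/3)·R2: [0, 0, 0]
2 nonzero rows, so rank(B) = 2.
B has 3 columns; by rank–nullity, nullity = 3 − 2 = 1.

1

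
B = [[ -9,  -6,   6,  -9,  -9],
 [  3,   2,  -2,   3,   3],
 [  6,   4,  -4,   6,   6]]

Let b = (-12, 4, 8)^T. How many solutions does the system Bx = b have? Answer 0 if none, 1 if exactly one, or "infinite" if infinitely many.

Row reduce the augmented matrix [B | b].
R2 ← R2 + (1/3)·R1: [0, 0, 0, 0, 0, 0]
R3 ← R3 + (2/3)·R1: [0, 0, 0, 0, 0, 0]
The echelon form has 1 nonzero rows, and every pivot lies in the first 5 columns, so rank(B) = rank([B|b]) = 1.
The system is consistent.
rank = 1 < 5 unknowns, so there are infinitely many solutions.

infinite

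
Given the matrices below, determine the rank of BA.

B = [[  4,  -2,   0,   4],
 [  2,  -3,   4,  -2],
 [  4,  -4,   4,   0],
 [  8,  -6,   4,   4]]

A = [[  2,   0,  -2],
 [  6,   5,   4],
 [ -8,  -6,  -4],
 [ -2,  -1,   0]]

2

First compute BA:
[[-12, -14, -16],
 [-42, -37, -32],
 [-48, -44, -40],
 [-60, -58, -56]]
Now row reduce the product.
R2 ← R2 − (7/2)·R1: [0, 12, 24]
R3 ← R3 − (4)·R1: [0, 12, 24]
R4 ← R4 − (5)·R1: [0, 12, 24]
R3 ← R3 − R2: [0, 0, 0]
R4 ← R4 − R2: [0, 0, 0]
2 nonzero rows, so rank(BA) = 2.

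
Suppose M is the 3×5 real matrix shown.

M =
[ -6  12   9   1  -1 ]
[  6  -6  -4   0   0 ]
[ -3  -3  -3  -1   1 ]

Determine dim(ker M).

3

Row reduce to echelon form.
R2 ← R2 + R1: [0, 6, 5, 1, -1]
R3 ← R3 − (1/2)·R1: [0, -9, -15/2, -3/2, 3/2]
R3 ← R3 + (3/2)·R2: [0, 0, 0, 0, 0]
2 nonzero rows, so rank(M) = 2.
M has 5 columns; by rank–nullity, nullity = 5 − 2 = 3.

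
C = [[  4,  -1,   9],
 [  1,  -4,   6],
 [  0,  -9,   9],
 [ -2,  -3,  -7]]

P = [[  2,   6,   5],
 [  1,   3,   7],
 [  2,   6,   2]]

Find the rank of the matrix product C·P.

First compute CP:
[[ 25,  75,  31],
 [ 10,  30, -11],
 [  9,  27, -45],
 [-21, -63, -45]]
Now row reduce the product.
R2 ← R2 − (2/5)·R1: [0, 0, -117/5]
R3 ← R3 − (9/25)·R1: [0, 0, -1404/25]
R4 ← R4 + (21/25)·R1: [0, 0, -474/25]
R3 ← R3 − (12/5)·R2: [0, 0, 0]
R4 ← R4 − (158/195)·R2: [0, 0, 0]
2 nonzero rows, so rank(CP) = 2.

2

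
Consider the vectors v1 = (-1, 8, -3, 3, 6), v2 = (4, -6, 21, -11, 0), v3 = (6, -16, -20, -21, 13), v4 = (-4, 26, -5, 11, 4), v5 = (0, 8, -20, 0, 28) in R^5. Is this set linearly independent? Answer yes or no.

no

Form the matrix with these vectors as rows and row reduce.
R2 ← R2 + (4)·R1: [0, 26, 9, 1, 24]
R3 ← R3 + (6)·R1: [0, 32, -38, -3, 49]
R4 ← R4 − (4)·R1: [0, -6, 7, -1, -20]
R3 ← R3 − (16/13)·R2: [0, 0, -638/13, -55/13, 253/13]
R4 ← R4 + (3/13)·R2: [0, 0, 118/13, -10/13, -188/13]
R5 ← R5 − (4/13)·R2: [0, 0, -296/13, -4/13, 268/13]
R4 ← R4 + (59/319)·R3: [0, 0, 0, -45/29, -315/29]
R5 ← R5 − (148/319)·R3: [0, 0, 0, 48/29, 336/29]
R5 ← R5 + (16/15)·R4: [0, 0, 0, 0, 0]
4 nonzero rows, so the 5 vectors span a space of dimension 4.
Since 4 < 5, the vectors are linearly dependent.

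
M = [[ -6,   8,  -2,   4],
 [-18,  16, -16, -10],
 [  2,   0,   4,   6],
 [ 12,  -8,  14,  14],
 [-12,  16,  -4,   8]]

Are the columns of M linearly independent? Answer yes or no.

no

Row reduce M to echelon form.
R2 ← R2 − (3)·R1: [0, -8, -10, -22]
R3 ← R3 + (1/3)·R1: [0, 8/3, 10/3, 22/3]
R4 ← R4 + (2)·R1: [0, 8, 10, 22]
R5 ← R5 − (2)·R1: [0, 0, 0, 0]
R3 ← R3 + (1/3)·R2: [0, 0, 0, 0]
R4 ← R4 + R2: [0, 0, 0, 0]
2 pivots among 4 columns.
Only 2 < 4 pivot columns, so the columns are linearly dependent.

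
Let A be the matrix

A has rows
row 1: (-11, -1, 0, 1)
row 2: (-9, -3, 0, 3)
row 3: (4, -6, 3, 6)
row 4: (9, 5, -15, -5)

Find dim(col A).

Row reduce to echelon form.
R2 ← R2 − (9/11)·R1: [0, -24/11, 0, 24/11]
R3 ← R3 + (4/11)·R1: [0, -70/11, 3, 70/11]
R4 ← R4 + (9/11)·R1: [0, 46/11, -15, -46/11]
R3 ← R3 − (35/12)·R2: [0, 0, 3, 0]
R4 ← R4 + (23/12)·R2: [0, 0, -15, 0]
R4 ← R4 + (5)·R3: [0, 0, 0, 0]
Echelon form has 3 nonzero rows, so rank(A) = 3.
The column space has dimension equal to the rank: 3.

3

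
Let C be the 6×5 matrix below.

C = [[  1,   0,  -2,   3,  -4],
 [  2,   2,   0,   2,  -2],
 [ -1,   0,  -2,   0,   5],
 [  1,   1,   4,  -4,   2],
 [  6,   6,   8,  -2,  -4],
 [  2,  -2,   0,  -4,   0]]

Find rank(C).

Row reduce to echelon form.
R2 ← R2 − (2)·R1: [0, 2, 4, -4, 6]
R3 ← R3 + R1: [0, 0, -4, 3, 1]
R4 ← R4 − R1: [0, 1, 6, -7, 6]
R5 ← R5 − (6)·R1: [0, 6, 20, -20, 20]
R6 ← R6 − (2)·R1: [0, -2, 4, -10, 8]
R4 ← R4 − (1/2)·R2: [0, 0, 4, -5, 3]
R5 ← R5 − (3)·R2: [0, 0, 8, -8, 2]
R6 ← R6 + R2: [0, 0, 8, -14, 14]
R4 ← R4 + R3: [0, 0, 0, -2, 4]
R5 ← R5 + (2)·R3: [0, 0, 0, -2, 4]
R6 ← R6 + (2)·R3: [0, 0, 0, -8, 16]
R5 ← R5 − R4: [0, 0, 0, 0, 0]
R6 ← R6 − (4)·R4: [0, 0, 0, 0, 0]
Echelon form has 4 nonzero rows, so rank(C) = 4.

4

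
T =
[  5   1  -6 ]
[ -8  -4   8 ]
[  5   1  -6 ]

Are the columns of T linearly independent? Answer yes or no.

Row reduce T to echelon form.
R2 ← R2 + (8/5)·R1: [0, -12/5, -8/5]
R3 ← R3 − R1: [0, 0, 0]
2 pivots among 3 columns.
Only 2 < 3 pivot columns, so the columns are linearly dependent.

no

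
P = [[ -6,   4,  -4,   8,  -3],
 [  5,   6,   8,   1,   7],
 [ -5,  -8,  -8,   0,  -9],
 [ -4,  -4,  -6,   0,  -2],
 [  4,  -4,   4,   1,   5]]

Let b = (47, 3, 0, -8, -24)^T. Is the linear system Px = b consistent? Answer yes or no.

Row reduce the augmented matrix [P | b].
R2 ← R2 + (5/6)·R1: [0, 28/3, 14/3, 23/3, 9/2, 253/6]
R3 ← R3 − (5/6)·R1: [0, -34/3, -14/3, -20/3, -13/2, -235/6]
R4 ← R4 − (2/3)·R1: [0, -20/3, -10/3, -16/3, 0, -118/3]
R5 ← R5 + (2/3)·R1: [0, -4/3, 4/3, 19/3, 3, 22/3]
R3 ← R3 + (17/14)·R2: [0, 0, 1, 37/14, -29/28, 337/28]
R4 ← R4 + (5/7)·R2: [0, 0, 0, 1/7, 45/14, -129/14]
R5 ← R5 + (1/7)·R2: [0, 0, 2, 52/7, 51/14, 187/14]
R5 ← R5 − (2)·R3: [0, 0, 0, 15/7, 40/7, -75/7]
R5 ← R5 − (15)·R4: [0, 0, 0, 0, -85/2, 255/2]
The echelon form has 5 nonzero rows, and every pivot lies in the first 5 columns, so rank(P) = rank([P|b]) = 5.
The system is consistent.

yes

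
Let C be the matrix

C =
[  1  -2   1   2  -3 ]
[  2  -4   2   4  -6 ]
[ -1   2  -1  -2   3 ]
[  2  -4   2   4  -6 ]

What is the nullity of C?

Row reduce to echelon form.
R2 ← R2 − (2)·R1: [0, 0, 0, 0, 0]
R3 ← R3 + R1: [0, 0, 0, 0, 0]
R4 ← R4 − (2)·R1: [0, 0, 0, 0, 0]
1 nonzero row, so rank(C) = 1.
C has 5 columns; by rank–nullity, nullity = 5 − 1 = 4.

4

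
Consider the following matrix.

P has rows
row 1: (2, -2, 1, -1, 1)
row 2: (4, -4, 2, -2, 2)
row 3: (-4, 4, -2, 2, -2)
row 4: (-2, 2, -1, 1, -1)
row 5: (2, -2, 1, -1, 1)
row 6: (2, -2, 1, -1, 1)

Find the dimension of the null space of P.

4

Row reduce to echelon form.
R2 ← R2 − (2)·R1: [0, 0, 0, 0, 0]
R3 ← R3 + (2)·R1: [0, 0, 0, 0, 0]
R4 ← R4 + R1: [0, 0, 0, 0, 0]
R5 ← R5 − R1: [0, 0, 0, 0, 0]
R6 ← R6 − R1: [0, 0, 0, 0, 0]
1 nonzero row, so rank(P) = 1.
P has 5 columns; by rank–nullity, nullity = 5 − 1 = 4.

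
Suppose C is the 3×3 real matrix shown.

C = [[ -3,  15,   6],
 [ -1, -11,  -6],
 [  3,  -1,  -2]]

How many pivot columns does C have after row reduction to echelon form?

3

Row reduce to echelon form.
R2 ← R2 − (1/3)·R1: [0, -16, -8]
R3 ← R3 + R1: [0, 14, 4]
R3 ← R3 + (7/8)·R2: [0, 0, -3]
Echelon form has 3 nonzero rows, so rank(C) = 3.
Each nonzero row contributes one pivot column: 3 pivot columns.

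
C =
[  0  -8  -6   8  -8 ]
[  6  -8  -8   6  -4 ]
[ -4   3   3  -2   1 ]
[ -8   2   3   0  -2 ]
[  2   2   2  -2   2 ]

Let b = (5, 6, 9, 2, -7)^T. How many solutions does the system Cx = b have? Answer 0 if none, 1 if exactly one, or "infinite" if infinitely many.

0

Row reduce the augmented matrix [C | b].
Swap R1 ↔ R2
R3 ← R3 + (2/3)·R1: [0, -7/3, -7/3, 2, -5/3, 13]
R4 ← R4 + (4/3)·R1: [0, -26/3, -23/3, 8, -22/3, 10]
R5 ← R5 − (1/3)·R1: [0, 14/3, 14/3, -4, 10/3, -9]
R3 ← R3 − (7/24)·R2: [0, 0, -7/12, -1/3, 2/3, 277/24]
R4 ← R4 − (13/12)·R2: [0, 0, -7/6, -2/3, 4/3, 55/12]
R5 ← R5 + (7/12)·R2: [0, 0, 7/6, 2/3, -4/3, -73/12]
R4 ← R4 − (2)·R3: [0, 0, 0, 0, 0, -37/2]
R5 ← R5 + (2)·R3: [0, 0, 0, 0, 0, 17]
R5 ← R5 + (34/37)·R4: [0, 0, 0, 0, 0, 0]
The echelon form has 4 nonzero rows; the last pivot sits in the augmented column, so rank(C) = 3 but rank([C|b]) = 4.
Since the ranks differ, the system is inconsistent.
It has no solutions.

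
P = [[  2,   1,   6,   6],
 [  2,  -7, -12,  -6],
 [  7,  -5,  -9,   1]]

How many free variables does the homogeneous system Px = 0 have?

Row reduce to echelon form.
R2 ← R2 − R1: [0, -8, -18, -12]
R3 ← R3 − (7/2)·R1: [0, -17/2, -30, -20]
R3 ← R3 − (17/16)·R2: [0, 0, -87/8, -29/4]
3 nonzero rows, so rank(P) = 3.
P has 4 columns; by rank–nullity, nullity = 4 − 3 = 1.

1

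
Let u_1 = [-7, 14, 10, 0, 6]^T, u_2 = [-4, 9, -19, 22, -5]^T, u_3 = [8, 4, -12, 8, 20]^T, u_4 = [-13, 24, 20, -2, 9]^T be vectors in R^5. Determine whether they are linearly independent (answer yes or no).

Form the matrix with these vectors as rows and row reduce.
R2 ← R2 − (4/7)·R1: [0, 1, -173/7, 22, -59/7]
R3 ← R3 + (8/7)·R1: [0, 20, -4/7, 8, 188/7]
R4 ← R4 − (13/7)·R1: [0, -2, 10/7, -2, -15/7]
R3 ← R3 − (20)·R2: [0, 0, 3456/7, -432, 1368/7]
R4 ← R4 + (2)·R2: [0, 0, -48, 42, -19]
R4 ← R4 + (7/72)·R3: [0, 0, 0, 0, 0]
3 nonzero rows, so the 4 vectors span a space of dimension 3.
Since 3 < 4, the vectors are linearly dependent.

no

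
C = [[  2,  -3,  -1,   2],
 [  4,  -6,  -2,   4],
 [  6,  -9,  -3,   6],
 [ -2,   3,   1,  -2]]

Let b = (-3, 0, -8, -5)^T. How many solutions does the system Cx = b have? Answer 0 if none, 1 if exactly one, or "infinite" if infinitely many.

0

Row reduce the augmented matrix [C | b].
R2 ← R2 − (2)·R1: [0, 0, 0, 0, 6]
R3 ← R3 − (3)·R1: [0, 0, 0, 0, 1]
R4 ← R4 + R1: [0, 0, 0, 0, -8]
R3 ← R3 − (1/6)·R2: [0, 0, 0, 0, 0]
R4 ← R4 + (4/3)·R2: [0, 0, 0, 0, 0]
The echelon form has 2 nonzero rows; the last pivot sits in the augmented column, so rank(C) = 1 but rank([C|b]) = 2.
Since the ranks differ, the system is inconsistent.
It has no solutions.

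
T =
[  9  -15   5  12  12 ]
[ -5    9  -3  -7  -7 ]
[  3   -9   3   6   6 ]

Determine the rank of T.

2

Row reduce to echelon form.
R2 ← R2 + (5/9)·R1: [0, 2/3, -2/9, -1/3, -1/3]
R3 ← R3 − (1/3)·R1: [0, -4, 4/3, 2, 2]
R3 ← R3 + (6)·R2: [0, 0, 0, 0, 0]
Echelon form has 2 nonzero rows, so rank(T) = 2.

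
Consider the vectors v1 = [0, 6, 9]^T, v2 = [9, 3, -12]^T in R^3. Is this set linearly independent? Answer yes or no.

yes

Form the matrix with these vectors as rows and row reduce.
Swap R1 ↔ R2
2 nonzero rows, so the 2 vectors span a space of dimension 2.
Since 2 = 2, the vectors are linearly independent.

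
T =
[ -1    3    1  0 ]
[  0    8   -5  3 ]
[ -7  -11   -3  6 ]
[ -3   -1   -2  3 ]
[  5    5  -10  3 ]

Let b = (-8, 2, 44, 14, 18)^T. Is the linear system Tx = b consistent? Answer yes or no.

Row reduce the augmented matrix [T | b].
R3 ← R3 − (7)·R1: [0, -32, -10, 6, 100]
R4 ← R4 − (3)·R1: [0, -10, -5, 3, 38]
R5 ← R5 + (5)·R1: [0, 20, -5, 3, -22]
R3 ← R3 + (4)·R2: [0, 0, -30, 18, 108]
R4 ← R4 + (5/4)·R2: [0, 0, -45/4, 27/4, 81/2]
R5 ← R5 − (5/2)·R2: [0, 0, 15/2, -9/2, -27]
R4 ← R4 − (3/8)·R3: [0, 0, 0, 0, 0]
R5 ← R5 + (1/4)·R3: [0, 0, 0, 0, 0]
The echelon form has 3 nonzero rows, and every pivot lies in the first 4 columns, so rank(T) = rank([T|b]) = 3.
The system is consistent.

yes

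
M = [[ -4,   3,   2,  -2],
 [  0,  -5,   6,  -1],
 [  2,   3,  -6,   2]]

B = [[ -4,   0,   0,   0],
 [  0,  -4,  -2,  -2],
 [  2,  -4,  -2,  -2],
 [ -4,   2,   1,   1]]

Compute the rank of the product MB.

2

First compute MB:
[[ 28, -24, -12, -12],
 [ 16,  -6,  -3,  -3],
 [-28,  16,   8,   8]]
Now row reduce the product.
R2 ← R2 − (4/7)·R1: [0, 54/7, 27/7, 27/7]
R3 ← R3 + R1: [0, -8, -4, -4]
R3 ← R3 + (28/27)·R2: [0, 0, 0, 0]
2 nonzero rows, so rank(MB) = 2.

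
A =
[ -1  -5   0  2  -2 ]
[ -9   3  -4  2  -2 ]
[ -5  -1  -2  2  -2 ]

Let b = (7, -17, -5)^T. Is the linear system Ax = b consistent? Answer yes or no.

Row reduce the augmented matrix [A | b].
R2 ← R2 − (9)·R1: [0, 48, -4, -16, 16, -80]
R3 ← R3 − (5)·R1: [0, 24, -2, -8, 8, -40]
R3 ← R3 − (1/2)·R2: [0, 0, 0, 0, 0, 0]
The echelon form has 2 nonzero rows, and every pivot lies in the first 5 columns, so rank(A) = rank([A|b]) = 2.
The system is consistent.

yes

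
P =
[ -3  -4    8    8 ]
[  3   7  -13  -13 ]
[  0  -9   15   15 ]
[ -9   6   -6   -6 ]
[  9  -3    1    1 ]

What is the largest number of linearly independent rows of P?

2

Row reduce to echelon form.
R2 ← R2 + R1: [0, 3, -5, -5]
R4 ← R4 − (3)·R1: [0, 18, -30, -30]
R5 ← R5 + (3)·R1: [0, -15, 25, 25]
R3 ← R3 + (3)·R2: [0, 0, 0, 0]
R4 ← R4 − (6)·R2: [0, 0, 0, 0]
R5 ← R5 + (5)·R2: [0, 0, 0, 0]
Echelon form has 2 nonzero rows, so rank(P) = 2.
The rank gives the maximum number of linearly independent rows: 2.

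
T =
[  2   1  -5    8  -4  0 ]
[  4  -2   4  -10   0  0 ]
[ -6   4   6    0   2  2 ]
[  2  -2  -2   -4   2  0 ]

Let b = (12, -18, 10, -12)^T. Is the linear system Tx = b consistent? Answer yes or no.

yes

Row reduce the augmented matrix [T | b].
R2 ← R2 − (2)·R1: [0, -4, 14, -26, 8, 0, -42]
R3 ← R3 + (3)·R1: [0, 7, -9, 24, -10, 2, 46]
R4 ← R4 − R1: [0, -3, 3, -12, 6, 0, -24]
R3 ← R3 + (7/4)·R2: [0, 0, 31/2, -43/2, 4, 2, -55/2]
R4 ← R4 − (3/4)·R2: [0, 0, -15/2, 15/2, 0, 0, 15/2]
R4 ← R4 + (15/31)·R3: [0, 0, 0, -90/31, 60/31, 30/31, -180/31]
The echelon form has 4 nonzero rows, and every pivot lies in the first 6 columns, so rank(T) = rank([T|b]) = 4.
The system is consistent.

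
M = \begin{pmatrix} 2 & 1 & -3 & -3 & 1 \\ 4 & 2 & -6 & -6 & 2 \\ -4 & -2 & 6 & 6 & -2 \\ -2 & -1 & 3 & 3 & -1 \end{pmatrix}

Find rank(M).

1

Row reduce to echelon form.
R2 ← R2 − (2)·R1: [0, 0, 0, 0, 0]
R3 ← R3 + (2)·R1: [0, 0, 0, 0, 0]
R4 ← R4 + R1: [0, 0, 0, 0, 0]
Echelon form has 1 nonzero row, so rank(M) = 1.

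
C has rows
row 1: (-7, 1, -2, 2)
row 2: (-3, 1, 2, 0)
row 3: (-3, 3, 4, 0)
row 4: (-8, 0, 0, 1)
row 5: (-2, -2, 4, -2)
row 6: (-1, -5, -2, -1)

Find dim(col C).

Row reduce to echelon form.
R2 ← R2 − (3/7)·R1: [0, 4/7, 20/7, -6/7]
R3 ← R3 − (3/7)·R1: [0, 18/7, 34/7, -6/7]
R4 ← R4 − (8/7)·R1: [0, -8/7, 16/7, -9/7]
R5 ← R5 − (2/7)·R1: [0, -16/7, 32/7, -18/7]
R6 ← R6 − (1/7)·R1: [0, -36/7, -12/7, -9/7]
R3 ← R3 − (9/2)·R2: [0, 0, -8, 3]
R4 ← R4 + (2)·R2: [0, 0, 8, -3]
R5 ← R5 + (4)·R2: [0, 0, 16, -6]
R6 ← R6 + (9)·R2: [0, 0, 24, -9]
R4 ← R4 + R3: [0, 0, 0, 0]
R5 ← R5 + (2)·R3: [0, 0, 0, 0]
R6 ← R6 + (3)·R3: [0, 0, 0, 0]
Echelon form has 3 nonzero rows, so rank(C) = 3.
The column space has dimension equal to the rank: 3.

3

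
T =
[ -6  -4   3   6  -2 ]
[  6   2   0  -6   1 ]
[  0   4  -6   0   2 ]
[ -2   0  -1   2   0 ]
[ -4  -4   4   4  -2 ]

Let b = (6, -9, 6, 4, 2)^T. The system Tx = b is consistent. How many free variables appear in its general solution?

3

Row reduce the augmented matrix [T | b].
R2 ← R2 + R1: [0, -2, 3, 0, -1, -3]
R4 ← R4 − (1/3)·R1: [0, 4/3, -2, 0, 2/3, 2]
R5 ← R5 − (2/3)·R1: [0, -4/3, 2, 0, -2/3, -2]
R3 ← R3 + (2)·R2: [0, 0, 0, 0, 0, 0]
R4 ← R4 + (2/3)·R2: [0, 0, 0, 0, 0, 0]
R5 ← R5 − (2/3)·R2: [0, 0, 0, 0, 0, 0]
The echelon form has 2 nonzero rows, and every pivot lies in the first 5 columns, so rank(T) = rank([T|b]) = 2.
The system is consistent.
Free variables = (unknowns) − (rank) = 5 − 2 = 3.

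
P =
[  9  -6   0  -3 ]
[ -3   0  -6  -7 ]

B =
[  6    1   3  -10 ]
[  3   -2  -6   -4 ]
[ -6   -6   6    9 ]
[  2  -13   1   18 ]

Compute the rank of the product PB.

First compute PB:
[[ 30,  60,  60, -120],
 [  4, 124, -52, -150]]
Now row reduce the product.
R2 ← R2 − (2/15)·R1: [0, 116, -60, -134]
2 nonzero rows, so rank(PB) = 2.

2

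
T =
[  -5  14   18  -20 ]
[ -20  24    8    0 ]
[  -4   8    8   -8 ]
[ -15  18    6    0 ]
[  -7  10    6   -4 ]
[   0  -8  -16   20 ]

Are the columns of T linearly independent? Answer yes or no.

no

Row reduce T to echelon form.
R2 ← R2 − (4)·R1: [0, -32, -64, 80]
R3 ← R3 − (4/5)·R1: [0, -16/5, -32/5, 8]
R4 ← R4 − (3)·R1: [0, -24, -48, 60]
R5 ← R5 − (7/5)·R1: [0, -48/5, -96/5, 24]
R3 ← R3 − (1/10)·R2: [0, 0, 0, 0]
R4 ← R4 − (3/4)·R2: [0, 0, 0, 0]
R5 ← R5 − (3/10)·R2: [0, 0, 0, 0]
R6 ← R6 − (1/4)·R2: [0, 0, 0, 0]
2 pivots among 4 columns.
Only 2 < 4 pivot columns, so the columns are linearly dependent.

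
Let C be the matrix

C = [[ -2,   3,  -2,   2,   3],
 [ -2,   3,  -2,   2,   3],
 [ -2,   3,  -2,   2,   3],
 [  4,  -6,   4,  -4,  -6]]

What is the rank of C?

Row reduce to echelon form.
R2 ← R2 − R1: [0, 0, 0, 0, 0]
R3 ← R3 − R1: [0, 0, 0, 0, 0]
R4 ← R4 + (2)·R1: [0, 0, 0, 0, 0]
Echelon form has 1 nonzero row, so rank(C) = 1.

1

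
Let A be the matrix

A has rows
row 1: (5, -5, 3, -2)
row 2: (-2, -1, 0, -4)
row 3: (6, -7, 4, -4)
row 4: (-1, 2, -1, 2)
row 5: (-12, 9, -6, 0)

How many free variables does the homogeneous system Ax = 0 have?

Row reduce to echelon form.
R2 ← R2 + (2/5)·R1: [0, -3, 6/5, -24/5]
R3 ← R3 − (6/5)·R1: [0, -1, 2/5, -8/5]
R4 ← R4 + (1/5)·R1: [0, 1, -2/5, 8/5]
R5 ← R5 + (12/5)·R1: [0, -3, 6/5, -24/5]
R3 ← R3 − (1/3)·R2: [0, 0, 0, 0]
R4 ← R4 + (1/3)·R2: [0, 0, 0, 0]
R5 ← R5 − R2: [0, 0, 0, 0]
2 nonzero rows, so rank(A) = 2.
A has 4 columns; by rank–nullity, nullity = 4 − 2 = 2.

2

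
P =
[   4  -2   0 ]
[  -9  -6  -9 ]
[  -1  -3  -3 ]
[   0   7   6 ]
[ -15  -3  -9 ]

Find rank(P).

2

Row reduce to echelon form.
R2 ← R2 + (9/4)·R1: [0, -21/2, -9]
R3 ← R3 + (1/4)·R1: [0, -7/2, -3]
R5 ← R5 + (15/4)·R1: [0, -21/2, -9]
R3 ← R3 − (1/3)·R2: [0, 0, 0]
R4 ← R4 + (2/3)·R2: [0, 0, 0]
R5 ← R5 − R2: [0, 0, 0]
Echelon form has 2 nonzero rows, so rank(P) = 2.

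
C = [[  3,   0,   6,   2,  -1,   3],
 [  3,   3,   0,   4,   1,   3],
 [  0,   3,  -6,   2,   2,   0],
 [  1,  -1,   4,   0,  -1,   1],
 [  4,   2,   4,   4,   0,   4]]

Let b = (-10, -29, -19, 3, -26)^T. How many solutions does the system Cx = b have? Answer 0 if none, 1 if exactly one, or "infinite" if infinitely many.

infinite

Row reduce the augmented matrix [C | b].
R2 ← R2 − R1: [0, 3, -6, 2, 2, 0, -19]
R4 ← R4 − (1/3)·R1: [0, -1, 2, -2/3, -2/3, 0, 19/3]
R5 ← R5 − (4/3)·R1: [0, 2, -4, 4/3, 4/3, 0, -38/3]
R3 ← R3 − R2: [0, 0, 0, 0, 0, 0, 0]
R4 ← R4 + (1/3)·R2: [0, 0, 0, 0, 0, 0, 0]
R5 ← R5 − (2/3)·R2: [0, 0, 0, 0, 0, 0, 0]
The echelon form has 2 nonzero rows, and every pivot lies in the first 6 columns, so rank(C) = rank([C|b]) = 2.
The system is consistent.
rank = 2 < 6 unknowns, so there are infinitely many solutions.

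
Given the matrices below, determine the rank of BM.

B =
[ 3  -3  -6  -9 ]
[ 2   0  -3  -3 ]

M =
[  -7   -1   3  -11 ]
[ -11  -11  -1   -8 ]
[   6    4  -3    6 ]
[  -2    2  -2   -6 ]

First compute BM:
[[ -6, -12,  48,   9],
 [-26, -20,  21, -22]]
Now row reduce the product.
R2 ← R2 − (13/3)·R1: [0, 32, -187, -61]
2 nonzero rows, so rank(BM) = 2.

2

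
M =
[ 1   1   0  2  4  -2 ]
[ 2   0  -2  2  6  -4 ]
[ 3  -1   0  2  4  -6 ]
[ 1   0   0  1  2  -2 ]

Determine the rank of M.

3

Row reduce to echelon form.
R2 ← R2 − (2)·R1: [0, -2, -2, -2, -2, 0]
R3 ← R3 − (3)·R1: [0, -4, 0, -4, -8, 0]
R4 ← R4 − R1: [0, -1, 0, -1, -2, 0]
R3 ← R3 − (2)·R2: [0, 0, 4, 0, -4, 0]
R4 ← R4 − (1/2)·R2: [0, 0, 1, 0, -1, 0]
R4 ← R4 − (1/4)·R3: [0, 0, 0, 0, 0, 0]
Echelon form has 3 nonzero rows, so rank(M) = 3.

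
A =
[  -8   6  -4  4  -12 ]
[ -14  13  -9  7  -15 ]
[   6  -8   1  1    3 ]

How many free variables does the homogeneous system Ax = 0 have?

2

Row reduce to echelon form.
R2 ← R2 − (7/4)·R1: [0, 5/2, -2, 0, 6]
R3 ← R3 + (3/4)·R1: [0, -7/2, -2, 4, -6]
R3 ← R3 + (7/5)·R2: [0, 0, -24/5, 4, 12/5]
3 nonzero rows, so rank(A) = 3.
A has 5 columns; by rank–nullity, nullity = 5 − 3 = 2.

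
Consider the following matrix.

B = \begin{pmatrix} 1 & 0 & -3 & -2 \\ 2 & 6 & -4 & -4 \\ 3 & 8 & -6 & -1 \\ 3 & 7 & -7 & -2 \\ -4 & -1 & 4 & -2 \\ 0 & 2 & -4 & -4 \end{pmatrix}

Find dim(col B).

4

Row reduce to echelon form.
R2 ← R2 − (2)·R1: [0, 6, 2, 0]
R3 ← R3 − (3)·R1: [0, 8, 3, 5]
R4 ← R4 − (3)·R1: [0, 7, 2, 4]
R5 ← R5 + (4)·R1: [0, -1, -8, -10]
R3 ← R3 − (4/3)·R2: [0, 0, 1/3, 5]
R4 ← R4 − (7/6)·R2: [0, 0, -1/3, 4]
R5 ← R5 + (1/6)·R2: [0, 0, -23/3, -10]
R6 ← R6 − (1/3)·R2: [0, 0, -14/3, -4]
R4 ← R4 + R3: [0, 0, 0, 9]
R5 ← R5 + (23)·R3: [0, 0, 0, 105]
R6 ← R6 + (14)·R3: [0, 0, 0, 66]
R5 ← R5 − (35/3)·R4: [0, 0, 0, 0]
R6 ← R6 − (22/3)·R4: [0, 0, 0, 0]
Echelon form has 4 nonzero rows, so rank(B) = 4.
The column space has dimension equal to the rank: 4.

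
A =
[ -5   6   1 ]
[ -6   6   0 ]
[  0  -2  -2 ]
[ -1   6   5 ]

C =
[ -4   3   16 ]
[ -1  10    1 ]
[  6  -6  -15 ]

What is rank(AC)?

2

First compute AC:
[[ 20,  39, -89],
 [ 18,  42, -90],
 [-10,  -8,  28],
 [ 28,  27, -85]]
Now row reduce the product.
R2 ← R2 − (9/10)·R1: [0, 69/10, -99/10]
R3 ← R3 + (1/2)·R1: [0, 23/2, -33/2]
R4 ← R4 − (7/5)·R1: [0, -138/5, 198/5]
R3 ← R3 − (5/3)·R2: [0, 0, 0]
R4 ← R4 + (4)·R2: [0, 0, 0]
2 nonzero rows, so rank(AC) = 2.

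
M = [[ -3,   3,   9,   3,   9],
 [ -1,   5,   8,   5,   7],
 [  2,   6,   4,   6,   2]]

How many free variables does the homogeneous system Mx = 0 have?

3

Row reduce to echelon form.
R2 ← R2 − (1/3)·R1: [0, 4, 5, 4, 4]
R3 ← R3 + (2/3)·R1: [0, 8, 10, 8, 8]
R3 ← R3 − (2)·R2: [0, 0, 0, 0, 0]
2 nonzero rows, so rank(M) = 2.
M has 5 columns; by rank–nullity, nullity = 5 − 2 = 3.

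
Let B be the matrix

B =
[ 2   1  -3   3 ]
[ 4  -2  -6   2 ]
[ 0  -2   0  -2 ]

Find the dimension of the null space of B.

2

Row reduce to echelon form.
R2 ← R2 − (2)·R1: [0, -4, 0, -4]
R3 ← R3 − (1/2)·R2: [0, 0, 0, 0]
2 nonzero rows, so rank(B) = 2.
B has 4 columns; by rank–nullity, nullity = 4 − 2 = 2.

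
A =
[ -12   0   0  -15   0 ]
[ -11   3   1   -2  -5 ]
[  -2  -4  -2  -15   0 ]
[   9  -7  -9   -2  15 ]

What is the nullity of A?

1

Row reduce to echelon form.
R2 ← R2 − (11/12)·R1: [0, 3, 1, 47/4, -5]
R3 ← R3 − (1/6)·R1: [0, -4, -2, -25/2, 0]
R4 ← R4 + (3/4)·R1: [0, -7, -9, -53/4, 15]
R3 ← R3 + (4/3)·R2: [0, 0, -2/3, 19/6, -20/3]
R4 ← R4 + (7/3)·R2: [0, 0, -20/3, 85/6, 10/3]
R4 ← R4 − (10)·R3: [0, 0, 0, -35/2, 70]
4 nonzero rows, so rank(A) = 4.
A has 5 columns; by rank–nullity, nullity = 5 − 4 = 1.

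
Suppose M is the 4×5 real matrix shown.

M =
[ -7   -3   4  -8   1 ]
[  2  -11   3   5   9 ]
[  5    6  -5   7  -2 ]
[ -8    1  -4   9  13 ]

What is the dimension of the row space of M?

Row reduce to echelon form.
R2 ← R2 + (2/7)·R1: [0, -83/7, 29/7, 19/7, 65/7]
R3 ← R3 + (5/7)·R1: [0, 27/7, -15/7, 9/7, -9/7]
R4 ← R4 − (8/7)·R1: [0, 31/7, -60/7, 127/7, 83/7]
R3 ← R3 + (27/83)·R2: [0, 0, -66/83, 180/83, 144/83]
R4 ← R4 + (31/83)·R2: [0, 0, -583/83, 1590/83, 1272/83]
R4 ← R4 − (53/6)·R3: [0, 0, 0, 0, 0]
Echelon form has 3 nonzero rows, so rank(M) = 3.
The row space has dimension equal to the rank: 3.

3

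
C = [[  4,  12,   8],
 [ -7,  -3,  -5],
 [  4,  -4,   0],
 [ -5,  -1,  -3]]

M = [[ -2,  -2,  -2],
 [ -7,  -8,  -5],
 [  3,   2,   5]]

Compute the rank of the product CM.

First compute CM:
[[-68, -88, -28],
 [ 20,  28,   4],
 [ 20,  24,  12],
 [  8,  12,   0]]
Now row reduce the product.
R2 ← R2 + (5/17)·R1: [0, 36/17, -72/17]
R3 ← R3 + (5/17)·R1: [0, -32/17, 64/17]
R4 ← R4 + (2/17)·R1: [0, 28/17, -56/17]
R3 ← R3 + (8/9)·R2: [0, 0, 0]
R4 ← R4 − (7/9)·R2: [0, 0, 0]
2 nonzero rows, so rank(CM) = 2.

2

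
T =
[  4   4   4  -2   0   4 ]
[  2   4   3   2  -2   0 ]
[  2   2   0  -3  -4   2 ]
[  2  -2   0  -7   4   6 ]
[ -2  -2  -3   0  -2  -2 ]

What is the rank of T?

Row reduce to echelon form.
R2 ← R2 − (1/2)·R1: [0, 2, 1, 3, -2, -2]
R3 ← R3 − (1/2)·R1: [0, 0, -2, -2, -4, 0]
R4 ← R4 − (1/2)·R1: [0, -4, -2, -6, 4, 4]
R5 ← R5 + (1/2)·R1: [0, 0, -1, -1, -2, 0]
R4 ← R4 + (2)·R2: [0, 0, 0, 0, 0, 0]
R5 ← R5 − (1/2)·R3: [0, 0, 0, 0, 0, 0]
Echelon form has 3 nonzero rows, so rank(T) = 3.

3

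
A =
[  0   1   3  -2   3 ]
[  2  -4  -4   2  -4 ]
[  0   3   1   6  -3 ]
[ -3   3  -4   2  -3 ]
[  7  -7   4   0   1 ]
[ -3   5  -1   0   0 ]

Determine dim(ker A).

Row reduce to echelon form.
Swap R1 ↔ R2
R4 ← R4 + (3/2)·R1: [0, -3, -10, 5, -9]
R5 ← R5 − (7/2)·R1: [0, 7, 18, -7, 15]
R6 ← R6 + (3/2)·R1: [0, -1, -7, 3, -6]
R3 ← R3 − (3)·R2: [0, 0, -8, 12, -12]
R4 ← R4 + (3)·R2: [0, 0, -1, -1, 0]
R5 ← R5 − (7)·R2: [0, 0, -3, 7, -6]
R6 ← R6 + R2: [0, 0, -4, 1, -3]
R4 ← R4 − (1/8)·R3: [0, 0, 0, -5/2, 3/2]
R5 ← R5 − (3/8)·R3: [0, 0, 0, 5/2, -3/2]
R6 ← R6 − (1/2)·R3: [0, 0, 0, -5, 3]
R5 ← R5 + R4: [0, 0, 0, 0, 0]
R6 ← R6 − (2)·R4: [0, 0, 0, 0, 0]
4 nonzero rows, so rank(A) = 4.
A has 5 columns; by rank–nullity, nullity = 5 − 4 = 1.

1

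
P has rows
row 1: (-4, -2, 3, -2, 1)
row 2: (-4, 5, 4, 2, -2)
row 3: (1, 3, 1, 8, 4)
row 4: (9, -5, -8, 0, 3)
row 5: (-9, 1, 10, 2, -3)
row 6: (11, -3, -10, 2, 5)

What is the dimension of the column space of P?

Row reduce to echelon form.
R2 ← R2 − R1: [0, 7, 1, 4, -3]
R3 ← R3 + (1/4)·R1: [0, 5/2, 7/4, 15/2, 17/4]
R4 ← R4 + (9/4)·R1: [0, -19/2, -5/4, -9/2, 21/4]
R5 ← R5 − (9/4)·R1: [0, 11/2, 13/4, 13/2, -21/4]
R6 ← R6 + (11/4)·R1: [0, -17/2, -7/4, -7/2, 31/4]
R3 ← R3 − (5/14)·R2: [0, 0, 39/28, 85/14, 149/28]
R4 ← R4 + (19/14)·R2: [0, 0, 3/28, 13/14, 33/28]
R5 ← R5 − (11/14)·R2: [0, 0, 69/28, 47/14, -81/28]
R6 ← R6 + (17/14)·R2: [0, 0, -15/28, 19/14, 115/28]
R4 ← R4 − (1/13)·R3: [0, 0, 0, 6/13, 10/13]
R5 ← R5 − (23/13)·R3: [0, 0, 0, -96/13, -160/13]
R6 ← R6 + (5/13)·R3: [0, 0, 0, 48/13, 80/13]
R5 ← R5 + (16)·R4: [0, 0, 0, 0, 0]
R6 ← R6 − (8)·R4: [0, 0, 0, 0, 0]
Echelon form has 4 nonzero rows, so rank(P) = 4.
The column space has dimension equal to the rank: 4.

4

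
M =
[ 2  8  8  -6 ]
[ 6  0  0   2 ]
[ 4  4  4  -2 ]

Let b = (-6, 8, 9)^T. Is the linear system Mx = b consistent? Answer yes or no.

no

Row reduce the augmented matrix [M | b].
R2 ← R2 − (3)·R1: [0, -24, -24, 20, 26]
R3 ← R3 − (2)·R1: [0, -12, -12, 10, 21]
R3 ← R3 − (1/2)·R2: [0, 0, 0, 0, 8]
The echelon form has 3 nonzero rows; the last pivot sits in the augmented column, so rank(M) = 2 but rank([M|b]) = 3.
Since the ranks differ, the system is inconsistent.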